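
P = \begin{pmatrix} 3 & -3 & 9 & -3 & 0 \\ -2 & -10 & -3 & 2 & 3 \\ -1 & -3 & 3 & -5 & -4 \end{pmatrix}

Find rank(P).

3

Row reduce to echelon form.
R2 ← R2 + (2/3)·R1: [0, -12, 3, 0, 3]
R3 ← R3 + (1/3)·R1: [0, -4, 6, -6, -4]
R3 ← R3 − (1/3)·R2: [0, 0, 5, -6, -5]
Echelon form has 3 nonzero rows, so rank(P) = 3.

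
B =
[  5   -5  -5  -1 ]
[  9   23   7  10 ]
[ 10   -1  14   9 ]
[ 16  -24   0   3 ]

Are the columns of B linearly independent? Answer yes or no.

yes

Row reduce B to echelon form.
R2 ← R2 − (9/5)·R1: [0, 32, 16, 59/5]
R3 ← R3 − (2)·R1: [0, 9, 24, 11]
R4 ← R4 − (16/5)·R1: [0, -8, 16, 31/5]
R3 ← R3 − (9/32)·R2: [0, 0, 39/2, 1229/160]
R4 ← R4 + (1/4)·R2: [0, 0, 20, 183/20]
R4 ← R4 − (40/39)·R3: [0, 0, 0, 248/195]
4 pivots among 4 columns.
Every column is a pivot column, so the columns are linearly independent.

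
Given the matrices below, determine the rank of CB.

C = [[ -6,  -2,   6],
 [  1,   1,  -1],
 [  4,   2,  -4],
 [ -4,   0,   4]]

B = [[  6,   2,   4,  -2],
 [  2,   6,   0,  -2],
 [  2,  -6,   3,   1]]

First compute CB:
[[-28, -60,  -6,  22],
 [  6,  14,   1,  -5],
 [ 20,  44,   4, -16],
 [-16, -32,  -4,  12]]
Now row reduce the product.
R2 ← R2 + (3/14)·R1: [0, 8/7, -2/7, -2/7]
R3 ← R3 + (5/7)·R1: [0, 8/7, -2/7, -2/7]
R4 ← R4 − (4/7)·R1: [0, 16/7, -4/7, -4/7]
R3 ← R3 − R2: [0, 0, 0, 0]
R4 ← R4 − (2)·R2: [0, 0, 0, 0]
2 nonzero rows, so rank(CB) = 2.

2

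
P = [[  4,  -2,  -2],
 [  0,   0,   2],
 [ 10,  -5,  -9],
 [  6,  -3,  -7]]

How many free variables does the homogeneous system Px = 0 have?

1

Row reduce to echelon form.
R3 ← R3 − (5/2)·R1: [0, 0, -4]
R4 ← R4 − (3/2)·R1: [0, 0, -4]
R3 ← R3 + (2)·R2: [0, 0, 0]
R4 ← R4 + (2)·R2: [0, 0, 0]
2 nonzero rows, so rank(P) = 2.
P has 3 columns; by rank–nullity, nullity = 3 − 2 = 1.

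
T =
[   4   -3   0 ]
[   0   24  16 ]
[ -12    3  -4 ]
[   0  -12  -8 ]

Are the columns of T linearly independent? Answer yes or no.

no

Row reduce T to echelon form.
R3 ← R3 + (3)·R1: [0, -6, -4]
R3 ← R3 + (1/4)·R2: [0, 0, 0]
R4 ← R4 + (1/2)·R2: [0, 0, 0]
2 pivots among 3 columns.
Only 2 < 3 pivot columns, so the columns are linearly dependent.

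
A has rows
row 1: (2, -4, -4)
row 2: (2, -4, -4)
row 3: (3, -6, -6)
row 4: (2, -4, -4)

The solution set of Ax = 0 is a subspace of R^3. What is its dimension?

2

Row reduce to echelon form.
R2 ← R2 − R1: [0, 0, 0]
R3 ← R3 − (3/2)·R1: [0, 0, 0]
R4 ← R4 − R1: [0, 0, 0]
1 nonzero row, so rank(A) = 1.
A has 3 columns; by rank–nullity, nullity = 3 − 1 = 2.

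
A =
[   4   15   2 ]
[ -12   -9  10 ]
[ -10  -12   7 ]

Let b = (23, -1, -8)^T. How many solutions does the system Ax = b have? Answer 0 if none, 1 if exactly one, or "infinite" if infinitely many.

Row reduce the augmented matrix [A | b].
R2 ← R2 + (3)·R1: [0, 36, 16, 68]
R3 ← R3 + (5/2)·R1: [0, 51/2, 12, 99/2]
R3 ← R3 − (17/24)·R2: [0, 0, 2/3, 4/3]
The echelon form has 3 nonzero rows, and every pivot lies in the first 3 columns, so rank(A) = rank([A|b]) = 3.
The system is consistent.
rank = 3 = number of unknowns, so the solution is unique.

1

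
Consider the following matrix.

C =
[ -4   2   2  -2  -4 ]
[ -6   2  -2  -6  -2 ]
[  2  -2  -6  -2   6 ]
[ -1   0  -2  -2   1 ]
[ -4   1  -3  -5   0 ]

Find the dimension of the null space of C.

3

Row reduce to echelon form.
R2 ← R2 − (3/2)·R1: [0, -1, -5, -3, 4]
R3 ← R3 + (1/2)·R1: [0, -1, -5, -3, 4]
R4 ← R4 − (1/4)·R1: [0, -1/2, -5/2, -3/2, 2]
R5 ← R5 − R1: [0, -1, -5, -3, 4]
R3 ← R3 − R2: [0, 0, 0, 0, 0]
R4 ← R4 − (1/2)·R2: [0, 0, 0, 0, 0]
R5 ← R5 − R2: [0, 0, 0, 0, 0]
2 nonzero rows, so rank(C) = 2.
C has 5 columns; by rank–nullity, nullity = 5 − 2 = 3.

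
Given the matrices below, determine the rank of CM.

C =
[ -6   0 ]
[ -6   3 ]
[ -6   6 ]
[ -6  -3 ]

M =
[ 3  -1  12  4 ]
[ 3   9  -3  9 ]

2

First compute CM:
[[-18,   6, -72, -24],
 [ -9,  33, -81,   3],
 [  0,  60, -90,  30],
 [-27, -21, -63, -51]]
Now row reduce the product.
R2 ← R2 − (1/2)·R1: [0, 30, -45, 15]
R4 ← R4 − (3/2)·R1: [0, -30, 45, -15]
R3 ← R3 − (2)·R2: [0, 0, 0, 0]
R4 ← R4 + R2: [0, 0, 0, 0]
2 nonzero rows, so rank(CM) = 2.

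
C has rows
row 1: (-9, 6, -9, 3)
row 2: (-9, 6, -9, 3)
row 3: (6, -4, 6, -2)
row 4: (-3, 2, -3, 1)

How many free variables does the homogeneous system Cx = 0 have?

Row reduce to echelon form.
R2 ← R2 − R1: [0, 0, 0, 0]
R3 ← R3 + (2/3)·R1: [0, 0, 0, 0]
R4 ← R4 − (1/3)·R1: [0, 0, 0, 0]
1 nonzero row, so rank(C) = 1.
C has 4 columns; by rank–nullity, nullity = 4 − 1 = 3.

3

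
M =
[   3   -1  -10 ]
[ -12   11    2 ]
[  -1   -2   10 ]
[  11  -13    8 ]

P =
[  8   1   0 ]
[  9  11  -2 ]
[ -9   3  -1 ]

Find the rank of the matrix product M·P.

First compute MP:
[[105, -38,  12],
 [-15, 115, -24],
 [-116,   7,  -6],
 [-101, -108,  18]]
Now row reduce the product.
R2 ← R2 + (1/7)·R1: [0, 767/7, -156/7]
R3 ← R3 + (116/105)·R1: [0, -3673/105, 254/35]
R4 ← R4 + (101/105)·R1: [0, -15178/105, 1034/35]
R3 ← R3 + (3673/11505)·R2: [0, 0, 42/295]
R4 ← R4 + (15178/11505)·R2: [0, 0, 42/295]
R4 ← R4 − R3: [0, 0, 0]
3 nonzero rows, so rank(MP) = 3.

3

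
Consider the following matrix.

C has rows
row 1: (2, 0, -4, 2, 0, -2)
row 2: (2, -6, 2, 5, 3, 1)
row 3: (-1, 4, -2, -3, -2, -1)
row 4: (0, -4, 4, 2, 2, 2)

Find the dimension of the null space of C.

Row reduce to echelon form.
R2 ← R2 − R1: [0, -6, 6, 3, 3, 3]
R3 ← R3 + (1/2)·R1: [0, 4, -4, -2, -2, -2]
R3 ← R3 + (2/3)·R2: [0, 0, 0, 0, 0, 0]
R4 ← R4 − (2/3)·R2: [0, 0, 0, 0, 0, 0]
2 nonzero rows, so rank(C) = 2.
C has 6 columns; by rank–nullity, nullity = 6 − 2 = 4.

4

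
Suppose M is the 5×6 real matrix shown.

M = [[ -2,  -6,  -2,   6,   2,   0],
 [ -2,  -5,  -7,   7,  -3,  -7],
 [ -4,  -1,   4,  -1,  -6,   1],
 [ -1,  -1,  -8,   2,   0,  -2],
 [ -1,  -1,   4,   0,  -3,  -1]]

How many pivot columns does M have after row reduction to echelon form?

Row reduce to echelon form.
R2 ← R2 − R1: [0, 1, -5, 1, -5, -7]
R3 ← R3 − (2)·R1: [0, 11, 8, -13, -10, 1]
R4 ← R4 − (1/2)·R1: [0, 2, -7, -1, -1, -2]
R5 ← R5 − (1/2)·R1: [0, 2, 5, -3, -4, -1]
R3 ← R3 − (11)·R2: [0, 0, 63, -24, 45, 78]
R4 ← R4 − (2)·R2: [0, 0, 3, -3, 9, 12]
R5 ← R5 − (2)·R2: [0, 0, 15, -5, 6, 13]
R4 ← R4 − (1/21)·R3: [0, 0, 0, -13/7, 48/7, 58/7]
R5 ← R5 − (5/21)·R3: [0, 0, 0, 5/7, -33/7, -39/7]
R5 ← R5 + (5/13)·R4: [0, 0, 0, 0, -27/13, -31/13]
Echelon form has 5 nonzero rows, so rank(M) = 5.
Each nonzero row contributes one pivot column: 5 pivot columns.

5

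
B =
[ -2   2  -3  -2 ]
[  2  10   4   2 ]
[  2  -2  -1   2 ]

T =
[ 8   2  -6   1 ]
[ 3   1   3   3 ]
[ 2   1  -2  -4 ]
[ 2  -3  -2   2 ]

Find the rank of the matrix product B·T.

3

First compute BT:
[[-20,   1,  28,  12],
 [ 58,  12,   6,  20],
 [ 12,  -5, -20,   4]]
Now row reduce the product.
R2 ← R2 + (29/10)·R1: [0, 149/10, 436/5, 274/5]
R3 ← R3 + (3/5)·R1: [0, -22/5, -16/5, 56/5]
R3 ← R3 + (44/149)·R2: [0, 0, 3360/149, 4080/149]
3 nonzero rows, so rank(BT) = 3.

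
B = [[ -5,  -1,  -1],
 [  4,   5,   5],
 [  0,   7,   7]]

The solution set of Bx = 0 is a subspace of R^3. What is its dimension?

1

Row reduce to echelon form.
R2 ← R2 + (4/5)·R1: [0, 21/5, 21/5]
R3 ← R3 − (5/3)·R2: [0, 0, 0]
2 nonzero rows, so rank(B) = 2.
B has 3 columns; by rank–nullity, nullity = 3 − 2 = 1.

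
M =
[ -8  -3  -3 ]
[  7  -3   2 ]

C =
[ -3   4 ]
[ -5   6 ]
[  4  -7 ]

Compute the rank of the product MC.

First compute MC:
[[ 27, -29],
 [  2,  -4]]
Now row reduce the product.
R2 ← R2 − (2/27)·R1: [0, -50/27]
2 nonzero rows, so rank(MC) = 2.

2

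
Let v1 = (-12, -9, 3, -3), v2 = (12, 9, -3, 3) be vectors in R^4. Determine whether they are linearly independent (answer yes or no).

Form the matrix with these vectors as rows and row reduce.
R2 ← R2 + R1: [0, 0, 0, 0]
1 nonzero row, so the 2 vectors span a space of dimension 1.
Since 1 < 2, the vectors are linearly dependent.

no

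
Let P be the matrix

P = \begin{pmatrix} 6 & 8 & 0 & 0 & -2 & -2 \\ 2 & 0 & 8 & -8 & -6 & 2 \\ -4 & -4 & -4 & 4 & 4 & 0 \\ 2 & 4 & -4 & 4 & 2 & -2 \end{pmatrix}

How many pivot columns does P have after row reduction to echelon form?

2

Row reduce to echelon form.
R2 ← R2 − (1/3)·R1: [0, -8/3, 8, -8, -16/3, 8/3]
R3 ← R3 + (2/3)·R1: [0, 4/3, -4, 4, 8/3, -4/3]
R4 ← R4 − (1/3)·R1: [0, 4/3, -4, 4, 8/3, -4/3]
R3 ← R3 + (1/2)·R2: [0, 0, 0, 0, 0, 0]
R4 ← R4 + (1/2)·R2: [0, 0, 0, 0, 0, 0]
Echelon form has 2 nonzero rows, so rank(P) = 2.
Each nonzero row contributes one pivot column: 2 pivot columns.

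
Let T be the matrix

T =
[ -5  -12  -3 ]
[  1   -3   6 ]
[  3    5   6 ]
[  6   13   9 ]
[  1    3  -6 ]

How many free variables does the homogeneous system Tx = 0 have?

Row reduce to echelon form.
R2 ← R2 + (1/5)·R1: [0, -27/5, 27/5]
R3 ← R3 + (3/5)·R1: [0, -11/5, 21/5]
R4 ← R4 + (6/5)·R1: [0, -7/5, 27/5]
R5 ← R5 + (1/5)·R1: [0, 3/5, -33/5]
R3 ← R3 − (11/27)·R2: [0, 0, 2]
R4 ← R4 − (7/27)·R2: [0, 0, 4]
R5 ← R5 + (1/9)·R2: [0, 0, -6]
R4 ← R4 − (2)·R3: [0, 0, 0]
R5 ← R5 + (3)·R3: [0, 0, 0]
3 nonzero rows, so rank(T) = 3.
T has 3 columns; by rank–nullity, nullity = 3 − 3 = 0.

0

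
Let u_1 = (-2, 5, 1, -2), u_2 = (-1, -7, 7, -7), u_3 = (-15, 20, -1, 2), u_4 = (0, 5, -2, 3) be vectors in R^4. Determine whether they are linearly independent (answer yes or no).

Form the matrix with these vectors as rows and row reduce.
R2 ← R2 − (1/2)·R1: [0, -19/2, 13/2, -6]
R3 ← R3 − (15/2)·R1: [0, -35/2, -17/2, 17]
R3 ← R3 − (35/19)·R2: [0, 0, -389/19, 533/19]
R4 ← R4 + (10/19)·R2: [0, 0, 27/19, -3/19]
R4 ← R4 + (27/389)·R3: [0, 0, 0, 696/389]
4 nonzero rows, so the 4 vectors span a space of dimension 4.
Since 4 = 4, the vectors are linearly independent.

yes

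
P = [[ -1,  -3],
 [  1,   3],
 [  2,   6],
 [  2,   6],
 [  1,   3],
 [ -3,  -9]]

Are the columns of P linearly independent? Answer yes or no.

no

Row reduce P to echelon form.
R2 ← R2 + R1: [0, 0]
R3 ← R3 + (2)·R1: [0, 0]
R4 ← R4 + (2)·R1: [0, 0]
R5 ← R5 + R1: [0, 0]
R6 ← R6 − (3)·R1: [0, 0]
1 pivot among 2 columns.
Only 1 < 2 pivot columns, so the columns are linearly dependent.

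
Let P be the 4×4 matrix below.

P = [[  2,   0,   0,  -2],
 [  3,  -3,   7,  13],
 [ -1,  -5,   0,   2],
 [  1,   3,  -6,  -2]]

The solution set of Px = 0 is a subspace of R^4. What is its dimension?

0

Row reduce to echelon form.
R2 ← R2 − (3/2)·R1: [0, -3, 7, 16]
R3 ← R3 + (1/2)·R1: [0, -5, 0, 1]
R4 ← R4 − (1/2)·R1: [0, 3, -6, -1]
R3 ← R3 − (5/3)·R2: [0, 0, -35/3, -77/3]
R4 ← R4 + R2: [0, 0, 1, 15]
R4 ← R4 + (3/35)·R3: [0, 0, 0, 64/5]
4 nonzero rows, so rank(P) = 4.
P has 4 columns; by rank–nullity, nullity = 4 − 4 = 0.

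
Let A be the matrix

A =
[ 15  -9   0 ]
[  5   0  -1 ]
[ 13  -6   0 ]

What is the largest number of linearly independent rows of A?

3

Row reduce to echelon form.
R2 ← R2 − (1/3)·R1: [0, 3, -1]
R3 ← R3 − (13/15)·R1: [0, 9/5, 0]
R3 ← R3 − (3/5)·R2: [0, 0, 3/5]
Echelon form has 3 nonzero rows, so rank(A) = 3.
The rank gives the maximum number of linearly independent rows: 3.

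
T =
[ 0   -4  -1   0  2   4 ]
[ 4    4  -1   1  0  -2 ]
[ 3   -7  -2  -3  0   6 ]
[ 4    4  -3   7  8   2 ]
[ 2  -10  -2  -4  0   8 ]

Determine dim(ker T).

3

Row reduce to echelon form.
Swap R1 ↔ R2
R3 ← R3 − (3/4)·R1: [0, -10, -5/4, -15/4, 0, 15/2]
R4 ← R4 − R1: [0, 0, -2, 6, 8, 4]
R5 ← R5 − (1/2)·R1: [0, -12, -3/2, -9/2, 0, 9]
R3 ← R3 − (5/2)·R2: [0, 0, 5/4, -15/4, -5, -5/2]
R5 ← R5 − (3)·R2: [0, 0, 3/2, -9/2, -6, -3]
R4 ← R4 + (8/5)·R3: [0, 0, 0, 0, 0, 0]
R5 ← R5 − (6/5)·R3: [0, 0, 0, 0, 0, 0]
3 nonzero rows, so rank(T) = 3.
T has 6 columns; by rank–nullity, nullity = 6 − 3 = 3.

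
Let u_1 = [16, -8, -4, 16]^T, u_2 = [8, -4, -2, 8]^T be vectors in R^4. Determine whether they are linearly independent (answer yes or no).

no

Form the matrix with these vectors as rows and row reduce.
R2 ← R2 − (1/2)·R1: [0, 0, 0, 0]
1 nonzero row, so the 2 vectors span a space of dimension 1.
Since 1 < 2, the vectors are linearly dependent.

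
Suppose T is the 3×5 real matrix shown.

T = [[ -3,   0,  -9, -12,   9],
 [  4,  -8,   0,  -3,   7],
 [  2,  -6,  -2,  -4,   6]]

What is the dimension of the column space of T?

Row reduce to echelon form.
R2 ← R2 + (4/3)·R1: [0, -8, -12, -19, 19]
R3 ← R3 + (2/3)·R1: [0, -6, -8, -12, 12]
R3 ← R3 − (3/4)·R2: [0, 0, 1, 9/4, -9/4]
Echelon form has 3 nonzero rows, so rank(T) = 3.
The column space has dimension equal to the rank: 3.

3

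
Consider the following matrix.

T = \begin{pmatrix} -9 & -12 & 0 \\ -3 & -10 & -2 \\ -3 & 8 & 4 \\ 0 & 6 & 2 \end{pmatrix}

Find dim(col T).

Row reduce to echelon form.
R2 ← R2 − (1/3)·R1: [0, -6, -2]
R3 ← R3 − (1/3)·R1: [0, 12, 4]
R3 ← R3 + (2)·R2: [0, 0, 0]
R4 ← R4 + R2: [0, 0, 0]
Echelon form has 2 nonzero rows, so rank(T) = 2.
The column space has dimension equal to the rank: 2.

2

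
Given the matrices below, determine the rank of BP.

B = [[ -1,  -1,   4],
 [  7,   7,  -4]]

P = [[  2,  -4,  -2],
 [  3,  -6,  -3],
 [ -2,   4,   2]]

First compute BP:
[[-13,  26,  13],
 [ 43, -86, -43]]
Now row reduce the product.
R2 ← R2 + (43/13)·R1: [0, 0, 0]
1 nonzero row, so rank(BP) = 1.

1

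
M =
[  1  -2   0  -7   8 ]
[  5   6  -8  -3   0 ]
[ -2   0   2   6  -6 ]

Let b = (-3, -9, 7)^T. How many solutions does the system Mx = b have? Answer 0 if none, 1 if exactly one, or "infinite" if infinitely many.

Row reduce the augmented matrix [M | b].
R2 ← R2 − (5)·R1: [0, 16, -8, 32, -40, 6]
R3 ← R3 + (2)·R1: [0, -4, 2, -8, 10, 1]
R3 ← R3 + (1/4)·R2: [0, 0, 0, 0, 0, 5/2]
The echelon form has 3 nonzero rows; the last pivot sits in the augmented column, so rank(M) = 2 but rank([M|b]) = 3.
Since the ranks differ, the system is inconsistent.
It has no solutions.

0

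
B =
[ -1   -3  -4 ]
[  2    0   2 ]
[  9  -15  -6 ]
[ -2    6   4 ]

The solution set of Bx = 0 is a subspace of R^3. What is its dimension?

Row reduce to echelon form.
R2 ← R2 + (2)·R1: [0, -6, -6]
R3 ← R3 + (9)·R1: [0, -42, -42]
R4 ← R4 − (2)·R1: [0, 12, 12]
R3 ← R3 − (7)·R2: [0, 0, 0]
R4 ← R4 + (2)·R2: [0, 0, 0]
2 nonzero rows, so rank(B) = 2.
B has 3 columns; by rank–nullity, nullity = 3 − 2 = 1.

1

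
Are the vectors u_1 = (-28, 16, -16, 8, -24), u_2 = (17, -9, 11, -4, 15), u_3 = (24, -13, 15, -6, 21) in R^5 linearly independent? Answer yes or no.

no

Form the matrix with these vectors as rows and row reduce.
R2 ← R2 + (17/28)·R1: [0, 5/7, 9/7, 6/7, 3/7]
R3 ← R3 + (6/7)·R1: [0, 5/7, 9/7, 6/7, 3/7]
R3 ← R3 − R2: [0, 0, 0, 0, 0]
2 nonzero rows, so the 3 vectors span a space of dimension 2.
Since 2 < 3, the vectors are linearly dependent.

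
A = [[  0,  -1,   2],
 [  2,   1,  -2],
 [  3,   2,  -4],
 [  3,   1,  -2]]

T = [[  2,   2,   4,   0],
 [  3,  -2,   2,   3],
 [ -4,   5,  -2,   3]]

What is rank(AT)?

2

First compute AT:
[[-11,  12,  -6,   3],
 [ 15,  -8,  14,  -3],
 [ 28, -18,  24,  -6],
 [ 17,  -6,  18,  -3]]
Now row reduce the product.
R2 ← R2 + (15/11)·R1: [0, 92/11, 64/11, 12/11]
R3 ← R3 + (28/11)·R1: [0, 138/11, 96/11, 18/11]
R4 ← R4 + (17/11)·R1: [0, 138/11, 96/11, 18/11]
R3 ← R3 − (3/2)·R2: [0, 0, 0, 0]
R4 ← R4 − (3/2)·R2: [0, 0, 0, 0]
2 nonzero rows, so rank(AT) = 2.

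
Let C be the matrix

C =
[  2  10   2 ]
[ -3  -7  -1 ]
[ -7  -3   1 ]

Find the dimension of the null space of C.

Row reduce to echelon form.
R2 ← R2 + (3/2)·R1: [0, 8, 2]
R3 ← R3 + (7/2)·R1: [0, 32, 8]
R3 ← R3 − (4)·R2: [0, 0, 0]
2 nonzero rows, so rank(C) = 2.
C has 3 columns; by rank–nullity, nullity = 3 − 2 = 1.

1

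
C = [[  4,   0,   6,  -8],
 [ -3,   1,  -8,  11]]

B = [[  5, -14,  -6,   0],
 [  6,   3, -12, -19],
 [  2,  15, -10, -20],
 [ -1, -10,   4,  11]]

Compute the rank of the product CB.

2

First compute CB:
[[ 40, 114, -116, -208],
 [-36, -185, 130, 262]]
Now row reduce the product.
R2 ← R2 + (9/10)·R1: [0, -412/5, 128/5, 374/5]
2 nonzero rows, so rank(CB) = 2.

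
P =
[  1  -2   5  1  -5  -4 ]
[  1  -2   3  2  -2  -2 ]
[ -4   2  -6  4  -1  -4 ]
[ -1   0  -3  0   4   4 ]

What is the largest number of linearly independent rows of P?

Row reduce to echelon form.
R2 ← R2 − R1: [0, 0, -2, 1, 3, 2]
R3 ← R3 + (4)·R1: [0, -6, 14, 8, -21, -20]
R4 ← R4 + R1: [0, -2, 2, 1, -1, 0]
Swap R2 ↔ R3
R4 ← R4 − (1/3)·R2: [0, 0, -8/3, -5/3, 6, 20/3]
R4 ← R4 − (4/3)·R3: [0, 0, 0, -3, 2, 4]
Echelon form has 4 nonzero rows, so rank(P) = 4.
The rank gives the maximum number of linearly independent rows: 4.

4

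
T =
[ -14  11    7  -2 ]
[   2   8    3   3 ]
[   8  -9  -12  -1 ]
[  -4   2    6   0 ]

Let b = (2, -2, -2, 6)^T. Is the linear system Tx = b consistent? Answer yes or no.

no

Row reduce the augmented matrix [T | b].
R2 ← R2 + (1/7)·R1: [0, 67/7, 4, 19/7, -12/7]
R3 ← R3 + (4/7)·R1: [0, -19/7, -8, -15/7, -6/7]
R4 ← R4 − (2/7)·R1: [0, -8/7, 4, 4/7, 38/7]
R3 ← R3 + (19/67)·R2: [0, 0, -460/67, -92/67, -90/67]
R4 ← R4 + (8/67)·R2: [0, 0, 300/67, 60/67, 350/67]
R4 ← R4 + (15/23)·R3: [0, 0, 0, 0, 100/23]
The echelon form has 4 nonzero rows; the last pivot sits in the augmented column, so rank(T) = 3 but rank([T|b]) = 4.
Since the ranks differ, the system is inconsistent.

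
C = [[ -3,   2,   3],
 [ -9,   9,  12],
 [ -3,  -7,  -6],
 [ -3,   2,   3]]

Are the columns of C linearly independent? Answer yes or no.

no

Row reduce C to echelon form.
R2 ← R2 − (3)·R1: [0, 3, 3]
R3 ← R3 − R1: [0, -9, -9]
R4 ← R4 − R1: [0, 0, 0]
R3 ← R3 + (3)·R2: [0, 0, 0]
2 pivots among 3 columns.
Only 2 < 3 pivot columns, so the columns are linearly dependent.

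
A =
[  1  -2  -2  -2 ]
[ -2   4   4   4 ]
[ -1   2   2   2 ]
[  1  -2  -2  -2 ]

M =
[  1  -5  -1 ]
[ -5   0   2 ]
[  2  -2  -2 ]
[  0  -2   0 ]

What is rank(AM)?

First compute AM:
[[  7,   3,  -1],
 [-14,  -6,   2],
 [ -7,  -3,   1],
 [  7,   3,  -1]]
Now row reduce the product.
R2 ← R2 + (2)·R1: [0, 0, 0]
R3 ← R3 + R1: [0, 0, 0]
R4 ← R4 − R1: [0, 0, 0]
1 nonzero row, so rank(AM) = 1.

1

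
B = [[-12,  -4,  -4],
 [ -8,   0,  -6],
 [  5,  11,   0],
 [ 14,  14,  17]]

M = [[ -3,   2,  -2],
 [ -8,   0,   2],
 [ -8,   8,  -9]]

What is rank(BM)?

2

First compute BM:
[[100, -56,  52],
 [ 72, -64,  70],
 [-103,  10,  12],
 [-290, 164, -153]]
Now row reduce the product.
R2 ← R2 − (18/25)·R1: [0, -592/25, 814/25]
R3 ← R3 + (103/100)·R1: [0, -1192/25, 1639/25]
R4 ← R4 + (29/10)·R1: [0, 8/5, -11/5]
R3 ← R3 − (149/74)·R2: [0, 0, 0]
R4 ← R4 + (5/74)·R2: [0, 0, 0]
2 nonzero rows, so rank(BM) = 2.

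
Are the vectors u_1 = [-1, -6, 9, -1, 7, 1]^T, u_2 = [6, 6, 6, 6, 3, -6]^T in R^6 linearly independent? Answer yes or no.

Form the matrix with these vectors as rows and row reduce.
R2 ← R2 + (6)·R1: [0, -30, 60, 0, 45, 0]
2 nonzero rows, so the 2 vectors span a space of dimension 2.
Since 2 = 2, the vectors are linearly independent.

yes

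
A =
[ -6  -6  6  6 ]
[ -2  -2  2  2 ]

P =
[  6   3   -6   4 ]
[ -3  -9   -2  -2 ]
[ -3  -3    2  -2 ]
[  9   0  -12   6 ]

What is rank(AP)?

First compute AP:
[[ 18,  18, -12,  12],
 [  6,   6,  -4,   4]]
Now row reduce the product.
R2 ← R2 − (1/3)·R1: [0, 0, 0, 0]
1 nonzero row, so rank(AP) = 1.

1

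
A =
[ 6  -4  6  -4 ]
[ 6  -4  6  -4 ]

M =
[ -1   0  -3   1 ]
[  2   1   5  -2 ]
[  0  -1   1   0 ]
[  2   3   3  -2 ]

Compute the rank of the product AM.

First compute AM:
[[-22, -22, -44,  22],
 [-22, -22, -44,  22]]
Now row reduce the product.
R2 ← R2 − R1: [0, 0, 0, 0]
1 nonzero row, so rank(AM) = 1.

1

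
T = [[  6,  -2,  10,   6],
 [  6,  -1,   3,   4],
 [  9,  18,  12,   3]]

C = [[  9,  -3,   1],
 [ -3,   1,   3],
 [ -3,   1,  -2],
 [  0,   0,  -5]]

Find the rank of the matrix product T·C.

2

First compute TC:
[[ 30, -10, -50],
 [ 48, -16, -23],
 [ -9,   3,  24]]
Now row reduce the product.
R2 ← R2 − (8/5)·R1: [0, 0, 57]
R3 ← R3 + (3/10)·R1: [0, 0, 9]
R3 ← R3 − (3/19)·R2: [0, 0, 0]
2 nonzero rows, so rank(TC) = 2.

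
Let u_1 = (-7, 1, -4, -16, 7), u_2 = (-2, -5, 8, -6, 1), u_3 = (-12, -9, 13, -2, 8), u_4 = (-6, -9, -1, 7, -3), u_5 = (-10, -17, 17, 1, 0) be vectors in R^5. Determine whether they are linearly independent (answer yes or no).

Form the matrix with these vectors as rows and row reduce.
R2 ← R2 − (2/7)·R1: [0, -37/7, 64/7, -10/7, -1]
R3 ← R3 − (12/7)·R1: [0, -75/7, 139/7, 178/7, -4]
R4 ← R4 − (6/7)·R1: [0, -69/7, 17/7, 145/7, -9]
R5 ← R5 − (10/7)·R1: [0, -129/7, 159/7, 167/7, -10]
R3 ← R3 − (75/37)·R2: [0, 0, 49/37, 1048/37, -73/37]
R4 ← R4 − (69/37)·R2: [0, 0, -541/37, 865/37, -264/37]
R5 ← R5 − (129/37)·R2: [0, 0, -339/37, 1067/37, -241/37]
R4 ← R4 + (541/49)·R3: [0, 0, 0, 16469/49, -1417/49]
R5 ← R5 + (339/49)·R3: [0, 0, 0, 11015/49, -988/49]
R5 ← R5 − (11015/16469)·R4: [0, 0, 0, 0, -13533/16469]
5 nonzero rows, so the 5 vectors span a space of dimension 5.
Since 5 = 5, the vectors are linearly independent.

yes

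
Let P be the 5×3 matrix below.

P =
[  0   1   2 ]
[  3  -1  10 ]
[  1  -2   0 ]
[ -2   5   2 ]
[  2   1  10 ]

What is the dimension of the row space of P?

2

Row reduce to echelon form.
Swap R1 ↔ R2
R3 ← R3 − (1/3)·R1: [0, -5/3, -10/3]
R4 ← R4 + (2/3)·R1: [0, 13/3, 26/3]
R5 ← R5 − (2/3)·R1: [0, 5/3, 10/3]
R3 ← R3 + (5/3)·R2: [0, 0, 0]
R4 ← R4 − (13/3)·R2: [0, 0, 0]
R5 ← R5 − (5/3)·R2: [0, 0, 0]
Echelon form has 2 nonzero rows, so rank(P) = 2.
The row space has dimension equal to the rank: 2.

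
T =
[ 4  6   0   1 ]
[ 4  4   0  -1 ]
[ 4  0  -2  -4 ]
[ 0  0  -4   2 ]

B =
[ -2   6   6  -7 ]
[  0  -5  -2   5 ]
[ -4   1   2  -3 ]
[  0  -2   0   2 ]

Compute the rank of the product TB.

First compute TB:
[[ -8,  -8,  12,   4],
 [ -8,   6,  16, -10],
 [  0,  30,  20, -30],
 [ 16,  -8,  -8,  16]]
Now row reduce the product.
R2 ← R2 − R1: [0, 14, 4, -14]
R4 ← R4 + (2)·R1: [0, -24, 16, 24]
R3 ← R3 − (15/7)·R2: [0, 0, 80/7, 0]
R4 ← R4 + (12/7)·R2: [0, 0, 160/7, 0]
R4 ← R4 − (2)·R3: [0, 0, 0, 0]
3 nonzero rows, so rank(TB) = 3.

3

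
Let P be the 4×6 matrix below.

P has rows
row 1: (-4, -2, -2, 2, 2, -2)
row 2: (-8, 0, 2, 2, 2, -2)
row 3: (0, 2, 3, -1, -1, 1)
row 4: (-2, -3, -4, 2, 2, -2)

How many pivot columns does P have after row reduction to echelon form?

2

Row reduce to echelon form.
R2 ← R2 − (2)·R1: [0, 4, 6, -2, -2, 2]
R4 ← R4 − (1/2)·R1: [0, -2, -3, 1, 1, -1]
R3 ← R3 − (1/2)·R2: [0, 0, 0, 0, 0, 0]
R4 ← R4 + (1/2)·R2: [0, 0, 0, 0, 0, 0]
Echelon form has 2 nonzero rows, so rank(P) = 2.
Each nonzero row contributes one pivot column: 2 pivot columns.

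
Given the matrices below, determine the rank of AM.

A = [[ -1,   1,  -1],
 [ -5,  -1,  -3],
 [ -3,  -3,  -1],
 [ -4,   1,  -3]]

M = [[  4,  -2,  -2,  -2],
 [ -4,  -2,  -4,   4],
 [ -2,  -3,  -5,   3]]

2

First compute AM:
[[ -6,   3,   3,   3],
 [-10,  21,  29,  -3],
 [  2,  15,  23,  -9],
 [-14,  15,  19,   3]]
Now row reduce the product.
R2 ← R2 − (5/3)·R1: [0, 16, 24, -8]
R3 ← R3 + (1/3)·R1: [0, 16, 24, -8]
R4 ← R4 − (7/3)·R1: [0, 8, 12, -4]
R3 ← R3 − R2: [0, 0, 0, 0]
R4 ← R4 − (1/2)·R2: [0, 0, 0, 0]
2 nonzero rows, so rank(AM) = 2.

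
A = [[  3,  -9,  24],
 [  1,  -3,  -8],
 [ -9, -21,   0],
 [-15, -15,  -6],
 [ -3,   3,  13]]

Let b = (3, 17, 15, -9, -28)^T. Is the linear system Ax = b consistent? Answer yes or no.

Row reduce the augmented matrix [A | b].
R2 ← R2 − (1/3)·R1: [0, 0, -16, 16]
R3 ← R3 + (3)·R1: [0, -48, 72, 24]
R4 ← R4 + (5)·R1: [0, -60, 114, 6]
R5 ← R5 + R1: [0, -6, 37, -25]
Swap R2 ↔ R3
R4 ← R4 − (5/4)·R2: [0, 0, 24, -24]
R5 ← R5 − (1/8)·R2: [0, 0, 28, -28]
R4 ← R4 + (3/2)·R3: [0, 0, 0, 0]
R5 ← R5 + (7/4)·R3: [0, 0, 0, 0]
The echelon form has 3 nonzero rows, and every pivot lies in the first 3 columns, so rank(A) = rank([A|b]) = 3.
The system is consistent.

yes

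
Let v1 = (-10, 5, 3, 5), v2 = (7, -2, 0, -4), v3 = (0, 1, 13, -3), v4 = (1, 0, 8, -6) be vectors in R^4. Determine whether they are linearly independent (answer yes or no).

Form the matrix with these vectors as rows and row reduce.
R2 ← R2 + (7/10)·R1: [0, 3/2, 21/10, -1/2]
R4 ← R4 + (1/10)·R1: [0, 1/2, 83/10, -11/2]
R3 ← R3 − (2/3)·R2: [0, 0, 58/5, -8/3]
R4 ← R4 − (1/3)·R2: [0, 0, 38/5, -16/3]
R4 ← R4 − (19/29)·R3: [0, 0, 0, -104/29]
4 nonzero rows, so the 4 vectors span a space of dimension 4.
Since 4 = 4, the vectors are linearly independent.

yes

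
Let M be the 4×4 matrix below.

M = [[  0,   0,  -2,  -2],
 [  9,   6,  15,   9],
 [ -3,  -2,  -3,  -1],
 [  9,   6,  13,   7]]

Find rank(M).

Row reduce to echelon form.
Swap R1 ↔ R2
R3 ← R3 + (1/3)·R1: [0, 0, 2, 2]
R4 ← R4 − R1: [0, 0, -2, -2]
R3 ← R3 + R2: [0, 0, 0, 0]
R4 ← R4 − R2: [0, 0, 0, 0]
Echelon form has 2 nonzero rows, so rank(M) = 2.

2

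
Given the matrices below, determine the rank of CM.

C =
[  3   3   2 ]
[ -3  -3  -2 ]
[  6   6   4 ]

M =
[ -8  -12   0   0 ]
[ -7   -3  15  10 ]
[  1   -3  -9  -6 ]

First compute CM:
[[-43, -51,  27,  18],
 [ 43,  51, -27, -18],
 [-86, -102,  54,  36]]
Now row reduce the product.
R2 ← R2 + R1: [0, 0, 0, 0]
R3 ← R3 − (2)·R1: [0, 0, 0, 0]
1 nonzero row, so rank(CM) = 1.

1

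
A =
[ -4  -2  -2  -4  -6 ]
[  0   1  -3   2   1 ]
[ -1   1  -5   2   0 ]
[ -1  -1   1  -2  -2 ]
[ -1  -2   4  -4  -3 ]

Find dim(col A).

Row reduce to echelon form.
R3 ← R3 − (1/4)·R1: [0, 3/2, -9/2, 3, 3/2]
R4 ← R4 − (1/4)·R1: [0, -1/2, 3/2, -1, -1/2]
R5 ← R5 − (1/4)·R1: [0, -3/2, 9/2, -3, -3/2]
R3 ← R3 − (3/2)·R2: [0, 0, 0, 0, 0]
R4 ← R4 + (1/2)·R2: [0, 0, 0, 0, 0]
R5 ← R5 + (3/2)·R2: [0, 0, 0, 0, 0]
Echelon form has 2 nonzero rows, so rank(A) = 2.
The column space has dimension equal to the rank: 2.

2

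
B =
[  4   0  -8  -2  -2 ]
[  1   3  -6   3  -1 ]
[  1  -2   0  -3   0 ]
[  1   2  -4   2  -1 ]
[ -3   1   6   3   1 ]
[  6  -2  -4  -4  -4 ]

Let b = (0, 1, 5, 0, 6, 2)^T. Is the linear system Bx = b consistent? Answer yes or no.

no

Row reduce the augmented matrix [B | b].
R2 ← R2 − (1/4)·R1: [0, 3, -4, 7/2, -1/2, 1]
R3 ← R3 − (1/4)·R1: [0, -2, 2, -5/2, 1/2, 5]
R4 ← R4 − (1/4)·R1: [0, 2, -2, 5/2, -1/2, 0]
R5 ← R5 + (3/4)·R1: [0, 1, 0, 3/2, -1/2, 6]
R6 ← R6 − (3/2)·R1: [0, -2, 8, -1, -1, 2]
R3 ← R3 + (2/3)·R2: [0, 0, -2/3, -1/6, 1/6, 17/3]
R4 ← R4 − (2/3)·R2: [0, 0, 2/3, 1/6, -1/6, -2/3]
R5 ← R5 − (1/3)·R2: [0, 0, 4/3, 1/3, -1/3, 17/3]
R6 ← R6 + (2/3)·R2: [0, 0, 16/3, 4/3, -4/3, 8/3]
R4 ← R4 + R3: [0, 0, 0, 0, 0, 5]
R5 ← R5 + (2)·R3: [0, 0, 0, 0, 0, 17]
R6 ← R6 + (8)·R3: [0, 0, 0, 0, 0, 48]
R5 ← R5 − (17/5)·R4: [0, 0, 0, 0, 0, 0]
R6 ← R6 − (48/5)·R4: [0, 0, 0, 0, 0, 0]
The echelon form has 4 nonzero rows; the last pivot sits in the augmented column, so rank(B) = 3 but rank([B|b]) = 4.
Since the ranks differ, the system is inconsistent.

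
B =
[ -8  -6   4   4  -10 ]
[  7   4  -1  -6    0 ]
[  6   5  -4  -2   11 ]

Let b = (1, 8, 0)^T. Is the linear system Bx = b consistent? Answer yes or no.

Row reduce the augmented matrix [B | b].
R2 ← R2 + (7/8)·R1: [0, -5/4, 5/2, -5/2, -35/4, 71/8]
R3 ← R3 + (3/4)·R1: [0, 1/2, -1, 1, 7/2, 3/4]
R3 ← R3 + (2/5)·R2: [0, 0, 0, 0, 0, 43/10]
The echelon form has 3 nonzero rows; the last pivot sits in the augmented column, so rank(B) = 2 but rank([B|b]) = 3.
Since the ranks differ, the system is inconsistent.

no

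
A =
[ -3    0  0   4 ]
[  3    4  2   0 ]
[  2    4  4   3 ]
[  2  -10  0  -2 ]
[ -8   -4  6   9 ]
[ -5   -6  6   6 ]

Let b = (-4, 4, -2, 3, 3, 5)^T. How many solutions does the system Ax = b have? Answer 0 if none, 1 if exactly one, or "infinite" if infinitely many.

0

Row reduce the augmented matrix [A | b].
R2 ← R2 + R1: [0, 4, 2, 4, 0]
R3 ← R3 + (2/3)·R1: [0, 4, 4, 17/3, -14/3]
R4 ← R4 + (2/3)·R1: [0, -10, 0, 2/3, 1/3]
R5 ← R5 − (8/3)·R1: [0, -4, 6, -5/3, 41/3]
R6 ← R6 − (5/3)·R1: [0, -6, 6, -2/3, 35/3]
R3 ← R3 − R2: [0, 0, 2, 5/3, -14/3]
R4 ← R4 + (5/2)·R2: [0, 0, 5, 32/3, 1/3]
R5 ← R5 + R2: [0, 0, 8, 7/3, 41/3]
R6 ← R6 + (3/2)·R2: [0, 0, 9, 16/3, 35/3]
R4 ← R4 − (5/2)·R3: [0, 0, 0, 13/2, 12]
R5 ← R5 − (4)·R3: [0, 0, 0, -13/3, 97/3]
R6 ← R6 − (9/2)·R3: [0, 0, 0, -13/6, 98/3]
R5 ← R5 + (2/3)·R4: [0, 0, 0, 0, 121/3]
R6 ← R6 + (1/3)·R4: [0, 0, 0, 0, 110/3]
R6 ← R6 − (10/11)·R5: [0, 0, 0, 0, 0]
The echelon form has 5 nonzero rows; the last pivot sits in the augmented column, so rank(A) = 4 but rank([A|b]) = 5.
Since the ranks differ, the system is inconsistent.
It has no solutions.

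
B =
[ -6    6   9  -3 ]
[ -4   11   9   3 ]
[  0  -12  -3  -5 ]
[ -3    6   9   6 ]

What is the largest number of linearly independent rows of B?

Row reduce to echelon form.
R2 ← R2 − (2/3)·R1: [0, 7, 3, 5]
R4 ← R4 − (1/2)·R1: [0, 3, 9/2, 15/2]
R3 ← R3 + (12/7)·R2: [0, 0, 15/7, 25/7]
R4 ← R4 − (3/7)·R2: [0, 0, 45/14, 75/14]
R4 ← R4 − (3/2)·R3: [0, 0, 0, 0]
Echelon form has 3 nonzero rows, so rank(B) = 3.
The rank gives the maximum number of linearly independent rows: 3.

3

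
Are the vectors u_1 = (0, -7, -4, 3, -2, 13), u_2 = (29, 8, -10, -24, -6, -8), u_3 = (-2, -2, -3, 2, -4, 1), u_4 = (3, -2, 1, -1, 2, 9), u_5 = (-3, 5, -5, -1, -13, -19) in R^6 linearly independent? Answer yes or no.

yes

Form the matrix with these vectors as rows and row reduce.
Swap R1 ↔ R2
R3 ← R3 + (2/29)·R1: [0, -42/29, -107/29, 10/29, -128/29, 13/29]
R4 ← R4 − (3/29)·R1: [0, -82/29, 59/29, 43/29, 76/29, 285/29]
R5 ← R5 + (3/29)·R1: [0, 169/29, -175/29, -101/29, -395/29, -575/29]
R3 ← R3 − (6/29)·R2: [0, 0, -83/29, -8/29, -4, -65/29]
R4 ← R4 − (82/203)·R2: [0, 0, 741/203, 55/203, 24/7, 929/203]
R5 ← R5 + (169/203)·R2: [0, 0, -1901/203, -200/203, -107/7, -1828/203]
R4 ← R4 + (741/581)·R3: [0, 0, 0, -47/581, -972/581, 998/581]
R5 ← R5 − (1901/581)·R3: [0, 0, 0, -48/581, -1277/581, -971/581]
R5 ← R5 − (48/47)·R4: [0, 0, 0, 0, -23/47, -161/47]
5 nonzero rows, so the 5 vectors span a space of dimension 5.
Since 5 = 5, the vectors are linearly independent.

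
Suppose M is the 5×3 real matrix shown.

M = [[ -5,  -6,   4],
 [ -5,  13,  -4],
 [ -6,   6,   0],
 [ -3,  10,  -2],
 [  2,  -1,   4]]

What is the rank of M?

3

Row reduce to echelon form.
R2 ← R2 − R1: [0, 19, -8]
R3 ← R3 − (6/5)·R1: [0, 66/5, -24/5]
R4 ← R4 − (3/5)·R1: [0, 68/5, -22/5]
R5 ← R5 + (2/5)·R1: [0, -17/5, 28/5]
R3 ← R3 − (66/95)·R2: [0, 0, 72/95]
R4 ← R4 − (68/95)·R2: [0, 0, 126/95]
R5 ← R5 + (17/95)·R2: [0, 0, 396/95]
R4 ← R4 − (7/4)·R3: [0, 0, 0]
R5 ← R5 − (11/2)·R3: [0, 0, 0]
Echelon form has 3 nonzero rows, so rank(M) = 3.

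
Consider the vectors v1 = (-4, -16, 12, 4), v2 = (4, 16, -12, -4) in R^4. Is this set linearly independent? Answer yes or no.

no

Form the matrix with these vectors as rows and row reduce.
R2 ← R2 + R1: [0, 0, 0, 0]
1 nonzero row, so the 2 vectors span a space of dimension 1.
Since 1 < 2, the vectors are linearly dependent.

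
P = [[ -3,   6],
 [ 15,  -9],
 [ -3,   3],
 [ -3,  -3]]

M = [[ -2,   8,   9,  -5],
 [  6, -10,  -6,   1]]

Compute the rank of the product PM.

First compute PM:
[[ 42, -84, -63,  21],
 [-84, 210, 189, -84],
 [ 24, -54, -45,  18],
 [-12,   6,  -9,  12]]
Now row reduce the product.
R2 ← R2 + (2)·R1: [0, 42, 63, -42]
R3 ← R3 − (4/7)·R1: [0, -6, -9, 6]
R4 ← R4 + (2/7)·R1: [0, -18, -27, 18]
R3 ← R3 + (1/7)·R2: [0, 0, 0, 0]
R4 ← R4 + (3/7)·R2: [0, 0, 0, 0]
2 nonzero rows, so rank(PM) = 2.

2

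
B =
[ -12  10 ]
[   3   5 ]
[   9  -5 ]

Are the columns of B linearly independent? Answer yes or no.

Row reduce B to echelon form.
R2 ← R2 + (1/4)·R1: [0, 15/2]
R3 ← R3 + (3/4)·R1: [0, 5/2]
R3 ← R3 − (1/3)·R2: [0, 0]
2 pivots among 2 columns.
Every column is a pivot column, so the columns are linearly independent.

yes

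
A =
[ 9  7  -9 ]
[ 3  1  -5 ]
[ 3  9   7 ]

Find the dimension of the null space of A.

1

Row reduce to echelon form.
R2 ← R2 − (1/3)·R1: [0, -4/3, -2]
R3 ← R3 − (1/3)·R1: [0, 20/3, 10]
R3 ← R3 + (5)·R2: [0, 0, 0]
2 nonzero rows, so rank(A) = 2.
A has 3 columns; by rank–nullity, nullity = 3 − 2 = 1.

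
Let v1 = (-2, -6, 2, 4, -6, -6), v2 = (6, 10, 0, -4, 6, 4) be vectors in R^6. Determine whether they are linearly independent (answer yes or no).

yes

Form the matrix with these vectors as rows and row reduce.
R2 ← R2 + (3)·R1: [0, -8, 6, 8, -12, -14]
2 nonzero rows, so the 2 vectors span a space of dimension 2.
Since 2 = 2, the vectors are linearly independent.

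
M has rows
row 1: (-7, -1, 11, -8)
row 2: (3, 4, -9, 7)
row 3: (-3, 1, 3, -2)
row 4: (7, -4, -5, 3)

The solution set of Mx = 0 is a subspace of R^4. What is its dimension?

Row reduce to echelon form.
R2 ← R2 + (3/7)·R1: [0, 25/7, -30/7, 25/7]
R3 ← R3 − (3/7)·R1: [0, 10/7, -12/7, 10/7]
R4 ← R4 + R1: [0, -5, 6, -5]
R3 ← R3 − (2/5)·R2: [0, 0, 0, 0]
R4 ← R4 + (7/5)·R2: [0, 0, 0, 0]
2 nonzero rows, so rank(M) = 2.
M has 4 columns; by rank–nullity, nullity = 4 − 2 = 2.

2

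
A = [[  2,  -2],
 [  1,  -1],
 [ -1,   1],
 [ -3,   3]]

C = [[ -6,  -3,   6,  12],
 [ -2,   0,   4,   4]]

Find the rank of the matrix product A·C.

1

First compute AC:
[[ -8,  -6,   4,  16],
 [ -4,  -3,   2,   8],
 [  4,   3,  -2,  -8],
 [ 12,   9,  -6, -24]]
Now row reduce the product.
R2 ← R2 − (1/2)·R1: [0, 0, 0, 0]
R3 ← R3 + (1/2)·R1: [0, 0, 0, 0]
R4 ← R4 + (3/2)·R1: [0, 0, 0, 0]
1 nonzero row, so rank(AC) = 1.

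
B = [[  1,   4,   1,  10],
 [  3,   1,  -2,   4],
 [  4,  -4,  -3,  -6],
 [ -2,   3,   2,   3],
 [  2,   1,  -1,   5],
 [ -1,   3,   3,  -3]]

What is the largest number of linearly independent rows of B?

4

Row reduce to echelon form.
R2 ← R2 − (3)·R1: [0, -11, -5, -26]
R3 ← R3 − (4)·R1: [0, -20, -7, -46]
R4 ← R4 + (2)·R1: [0, 11, 4, 23]
R5 ← R5 − (2)·R1: [0, -7, -3, -15]
R6 ← R6 + R1: [0, 7, 4, 7]
R3 ← R3 − (20/11)·R2: [0, 0, 23/11, 14/11]
R4 ← R4 + R2: [0, 0, -1, -3]
R5 ← R5 − (7/11)·R2: [0, 0, 2/11, 17/11]
R6 ← R6 + (7/11)·R2: [0, 0, 9/11, -105/11]
R4 ← R4 + (11/23)·R3: [0, 0, 0, -55/23]
R5 ← R5 − (2/23)·R3: [0, 0, 0, 33/23]
R6 ← R6 − (9/23)·R3: [0, 0, 0, -231/23]
R5 ← R5 + (3/5)·R4: [0, 0, 0, 0]
R6 ← R6 − (21/5)·R4: [0, 0, 0, 0]
Echelon form has 4 nonzero rows, so rank(B) = 4.
The rank gives the maximum number of linearly independent rows: 4.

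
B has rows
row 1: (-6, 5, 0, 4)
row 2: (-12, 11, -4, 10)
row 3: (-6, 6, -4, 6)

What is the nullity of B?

2

Row reduce to echelon form.
R2 ← R2 − (2)·R1: [0, 1, -4, 2]
R3 ← R3 − R1: [0, 1, -4, 2]
R3 ← R3 − R2: [0, 0, 0, 0]
2 nonzero rows, so rank(B) = 2.
B has 4 columns; by rank–nullity, nullity = 4 − 2 = 2.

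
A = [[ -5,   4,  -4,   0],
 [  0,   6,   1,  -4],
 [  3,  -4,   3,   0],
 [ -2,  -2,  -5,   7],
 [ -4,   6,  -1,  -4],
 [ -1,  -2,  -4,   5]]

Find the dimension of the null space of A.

Row reduce to echelon form.
R3 ← R3 + (3/5)·R1: [0, -8/5, 3/5, 0]
R4 ← R4 − (2/5)·R1: [0, -18/5, -17/5, 7]
R5 ← R5 − (4/5)·R1: [0, 14/5, 11/5, -4]
R6 ← R6 − (1/5)·R1: [0, -14/5, -16/5, 5]
R3 ← R3 + (4/15)·R2: [0, 0, 13/15, -16/15]
R4 ← R4 + (3/5)·R2: [0, 0, -14/5, 23/5]
R5 ← R5 − (7/15)·R2: [0, 0, 26/15, -32/15]
R6 ← R6 + (7/15)·R2: [0, 0, -41/15, 47/15]
R4 ← R4 + (42/13)·R3: [0, 0, 0, 15/13]
R5 ← R5 − (2)·R3: [0, 0, 0, 0]
R6 ← R6 + (41/13)·R3: [0, 0, 0, -3/13]
R6 ← R6 + (1/5)·R4: [0, 0, 0, 0]
4 nonzero rows, so rank(A) = 4.
A has 4 columns; by rank–nullity, nullity = 4 − 4 = 0.

0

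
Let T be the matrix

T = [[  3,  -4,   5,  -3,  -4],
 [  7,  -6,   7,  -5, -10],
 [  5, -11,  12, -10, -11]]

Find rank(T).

Row reduce to echelon form.
R2 ← R2 − (7/3)·R1: [0, 10/3, -14/3, 2, -2/3]
R3 ← R3 − (5/3)·R1: [0, -13/3, 11/3, -5, -13/3]
R3 ← R3 + (13/10)·R2: [0, 0, -12/5, -12/5, -26/5]
Echelon form has 3 nonzero rows, so rank(T) = 3.

3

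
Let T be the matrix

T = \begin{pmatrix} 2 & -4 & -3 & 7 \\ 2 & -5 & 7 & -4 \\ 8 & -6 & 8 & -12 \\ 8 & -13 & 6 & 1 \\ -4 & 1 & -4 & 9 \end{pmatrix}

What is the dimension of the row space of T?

Row reduce to echelon form.
R2 ← R2 − R1: [0, -1, 10, -11]
R3 ← R3 − (4)·R1: [0, 10, 20, -40]
R4 ← R4 − (4)·R1: [0, 3, 18, -27]
R5 ← R5 + (2)·R1: [0, -7, -10, 23]
R3 ← R3 + (10)·R2: [0, 0, 120, -150]
R4 ← R4 + (3)·R2: [0, 0, 48, -60]
R5 ← R5 − (7)·R2: [0, 0, -80, 100]
R4 ← R4 − (2/5)·R3: [0, 0, 0, 0]
R5 ← R5 + (2/3)·R3: [0, 0, 0, 0]
Echelon form has 3 nonzero rows, so rank(T) = 3.
The row space has dimension equal to the rank: 3.

3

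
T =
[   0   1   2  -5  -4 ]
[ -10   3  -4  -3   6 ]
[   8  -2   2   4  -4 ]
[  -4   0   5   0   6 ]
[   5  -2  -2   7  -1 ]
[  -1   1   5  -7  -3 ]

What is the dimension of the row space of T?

5

Row reduce to echelon form.
Swap R1 ↔ R2
R3 ← R3 + (4/5)·R1: [0, 2/5, -6/5, 8/5, 4/5]
R4 ← R4 − (2/5)·R1: [0, -6/5, 33/5, 6/5, 18/5]
R5 ← R5 + (1/2)·R1: [0, -1/2, -4, 11/2, 2]
R6 ← R6 − (1/10)·R1: [0, 7/10, 27/5, -67/10, -18/5]
R3 ← R3 − (2/5)·R2: [0, 0, -2, 18/5, 12/5]
R4 ← R4 + (6/5)·R2: [0, 0, 9, -24/5, -6/5]
R5 ← R5 + (1/2)·R2: [0, 0, -3, 3, 0]
R6 ← R6 − (7/10)·R2: [0, 0, 4, -16/5, -4/5]
R4 ← R4 + (9/2)·R3: [0, 0, 0, 57/5, 48/5]
R5 ← R5 − (3/2)·R3: [0, 0, 0, -12/5, -18/5]
R6 ← R6 + (2)·R3: [0, 0, 0, 4, 4]
R5 ← R5 + (4/19)·R4: [0, 0, 0, 0, -30/19]
R6 ← R6 − (20/57)·R4: [0, 0, 0, 0, 12/19]
R6 ← R6 + (2/5)·R5: [0, 0, 0, 0, 0]
Echelon form has 5 nonzero rows, so rank(T) = 5.
The row space has dimension equal to the rank: 5.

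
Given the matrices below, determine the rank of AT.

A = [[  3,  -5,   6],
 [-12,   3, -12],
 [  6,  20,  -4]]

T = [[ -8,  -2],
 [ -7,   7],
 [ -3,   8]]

2

First compute AT:
[[ -7,   7],
 [111, -51],
 [-176,  96]]
Now row reduce the product.
R2 ← R2 + (111/7)·R1: [0, 60]
R3 ← R3 − (176/7)·R1: [0, -80]
R3 ← R3 + (4/3)·R2: [0, 0]
2 nonzero rows, so rank(AT) = 2.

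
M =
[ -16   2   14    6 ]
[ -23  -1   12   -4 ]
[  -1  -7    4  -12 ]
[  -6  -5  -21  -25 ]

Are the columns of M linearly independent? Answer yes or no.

no

Row reduce M to echelon form.
R2 ← R2 − (23/16)·R1: [0, -31/8, -65/8, -101/8]
R3 ← R3 − (1/16)·R1: [0, -57/8, 25/8, -99/8]
R4 ← R4 − (3/8)·R1: [0, -23/4, -105/4, -109/4]
R3 ← R3 − (57/31)·R2: [0, 0, 560/31, 336/31]
R4 ← R4 − (46/31)·R2: [0, 0, -440/31, -264/31]
R4 ← R4 + (11/14)·R3: [0, 0, 0, 0]
3 pivots among 4 columns.
Only 3 < 4 pivot columns, so the columns are linearly dependent.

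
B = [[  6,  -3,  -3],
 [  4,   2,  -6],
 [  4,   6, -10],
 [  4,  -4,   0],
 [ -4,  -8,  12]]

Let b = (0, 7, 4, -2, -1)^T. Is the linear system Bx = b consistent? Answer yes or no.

no

Row reduce the augmented matrix [B | b].
R2 ← R2 − (2/3)·R1: [0, 4, -4, 7]
R3 ← R3 − (2/3)·R1: [0, 8, -8, 4]
R4 ← R4 − (2/3)·R1: [0, -2, 2, -2]
R5 ← R5 + (2/3)·R1: [0, -10, 10, -1]
R3 ← R3 − (2)·R2: [0, 0, 0, -10]
R4 ← R4 + (1/2)·R2: [0, 0, 0, 3/2]
R5 ← R5 + (5/2)·R2: [0, 0, 0, 33/2]
R4 ← R4 + (3/20)·R3: [0, 0, 0, 0]
R5 ← R5 + (33/20)·R3: [0, 0, 0, 0]
The echelon form has 3 nonzero rows; the last pivot sits in the augmented column, so rank(B) = 2 but rank([B|b]) = 3.
Since the ranks differ, the system is inconsistent.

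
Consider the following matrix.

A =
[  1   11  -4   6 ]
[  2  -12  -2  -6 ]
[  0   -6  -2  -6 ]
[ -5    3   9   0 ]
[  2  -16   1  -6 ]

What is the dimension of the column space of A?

3

Row reduce to echelon form.
R2 ← R2 − (2)·R1: [0, -34, 6, -18]
R4 ← R4 + (5)·R1: [0, 58, -11, 30]
R5 ← R5 − (2)·R1: [0, -38, 9, -18]
R3 ← R3 − (3/17)·R2: [0, 0, -52/17, -48/17]
R4 ← R4 + (29/17)·R2: [0, 0, -13/17, -12/17]
R5 ← R5 − (19/17)·R2: [0, 0, 39/17, 36/17]
R4 ← R4 − (1/4)·R3: [0, 0, 0, 0]
R5 ← R5 + (3/4)·R3: [0, 0, 0, 0]
Echelon form has 3 nonzero rows, so rank(A) = 3.
The column space has dimension equal to the rank: 3.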